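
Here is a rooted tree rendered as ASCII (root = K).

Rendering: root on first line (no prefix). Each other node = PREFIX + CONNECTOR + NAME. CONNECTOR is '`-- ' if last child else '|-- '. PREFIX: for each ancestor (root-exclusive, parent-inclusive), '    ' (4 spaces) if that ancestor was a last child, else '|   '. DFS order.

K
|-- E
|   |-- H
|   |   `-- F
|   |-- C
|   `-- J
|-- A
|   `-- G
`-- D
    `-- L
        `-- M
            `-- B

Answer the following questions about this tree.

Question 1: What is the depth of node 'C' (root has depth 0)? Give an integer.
Answer: 2

Derivation:
Path from root to C: K -> E -> C
Depth = number of edges = 2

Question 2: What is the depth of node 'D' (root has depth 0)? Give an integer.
Answer: 1

Derivation:
Path from root to D: K -> D
Depth = number of edges = 1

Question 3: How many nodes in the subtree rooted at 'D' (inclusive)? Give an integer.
Subtree rooted at D contains: B, D, L, M
Count = 4

Answer: 4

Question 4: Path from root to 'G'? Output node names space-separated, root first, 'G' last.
Answer: K A G

Derivation:
Walk down from root: K -> A -> G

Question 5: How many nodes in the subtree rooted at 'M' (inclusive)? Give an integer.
Subtree rooted at M contains: B, M
Count = 2

Answer: 2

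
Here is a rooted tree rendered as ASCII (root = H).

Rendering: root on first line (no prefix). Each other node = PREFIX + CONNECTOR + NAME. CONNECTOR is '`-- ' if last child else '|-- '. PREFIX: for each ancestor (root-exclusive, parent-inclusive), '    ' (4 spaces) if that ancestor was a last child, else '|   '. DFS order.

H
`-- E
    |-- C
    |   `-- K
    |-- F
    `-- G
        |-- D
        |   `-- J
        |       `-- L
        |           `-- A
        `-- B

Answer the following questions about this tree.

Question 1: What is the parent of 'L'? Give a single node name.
Scan adjacency: L appears as child of J

Answer: J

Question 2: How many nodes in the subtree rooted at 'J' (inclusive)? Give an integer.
Answer: 3

Derivation:
Subtree rooted at J contains: A, J, L
Count = 3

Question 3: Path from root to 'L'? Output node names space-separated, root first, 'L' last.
Walk down from root: H -> E -> G -> D -> J -> L

Answer: H E G D J L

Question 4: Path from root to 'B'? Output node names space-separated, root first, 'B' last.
Walk down from root: H -> E -> G -> B

Answer: H E G B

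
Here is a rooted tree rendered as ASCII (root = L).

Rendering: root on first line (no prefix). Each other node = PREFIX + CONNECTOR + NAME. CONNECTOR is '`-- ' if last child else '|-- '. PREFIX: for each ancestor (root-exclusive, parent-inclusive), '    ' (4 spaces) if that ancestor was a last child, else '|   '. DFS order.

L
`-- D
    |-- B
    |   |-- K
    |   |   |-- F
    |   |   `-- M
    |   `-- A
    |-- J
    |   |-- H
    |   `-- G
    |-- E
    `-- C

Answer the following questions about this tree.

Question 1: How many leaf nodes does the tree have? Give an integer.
Answer: 7

Derivation:
Leaves (nodes with no children): A, C, E, F, G, H, M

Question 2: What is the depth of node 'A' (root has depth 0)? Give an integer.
Path from root to A: L -> D -> B -> A
Depth = number of edges = 3

Answer: 3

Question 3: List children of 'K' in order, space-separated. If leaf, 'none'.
Node K's children (from adjacency): F, M

Answer: F M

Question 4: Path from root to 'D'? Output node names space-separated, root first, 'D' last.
Walk down from root: L -> D

Answer: L D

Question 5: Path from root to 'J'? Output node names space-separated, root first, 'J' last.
Walk down from root: L -> D -> J

Answer: L D J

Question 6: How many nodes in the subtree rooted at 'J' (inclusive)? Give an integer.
Subtree rooted at J contains: G, H, J
Count = 3

Answer: 3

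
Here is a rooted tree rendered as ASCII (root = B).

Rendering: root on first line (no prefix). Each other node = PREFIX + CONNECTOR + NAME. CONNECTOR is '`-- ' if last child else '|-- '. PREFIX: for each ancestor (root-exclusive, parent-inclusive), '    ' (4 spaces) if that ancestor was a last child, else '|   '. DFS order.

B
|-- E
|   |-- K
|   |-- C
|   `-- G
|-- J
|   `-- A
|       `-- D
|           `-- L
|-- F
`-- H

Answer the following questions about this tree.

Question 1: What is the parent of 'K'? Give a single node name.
Scan adjacency: K appears as child of E

Answer: E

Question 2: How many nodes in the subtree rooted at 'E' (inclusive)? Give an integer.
Subtree rooted at E contains: C, E, G, K
Count = 4

Answer: 4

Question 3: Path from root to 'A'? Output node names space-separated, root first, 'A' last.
Walk down from root: B -> J -> A

Answer: B J A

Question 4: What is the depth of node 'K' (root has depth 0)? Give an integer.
Answer: 2

Derivation:
Path from root to K: B -> E -> K
Depth = number of edges = 2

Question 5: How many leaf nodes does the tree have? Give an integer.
Leaves (nodes with no children): C, F, G, H, K, L

Answer: 6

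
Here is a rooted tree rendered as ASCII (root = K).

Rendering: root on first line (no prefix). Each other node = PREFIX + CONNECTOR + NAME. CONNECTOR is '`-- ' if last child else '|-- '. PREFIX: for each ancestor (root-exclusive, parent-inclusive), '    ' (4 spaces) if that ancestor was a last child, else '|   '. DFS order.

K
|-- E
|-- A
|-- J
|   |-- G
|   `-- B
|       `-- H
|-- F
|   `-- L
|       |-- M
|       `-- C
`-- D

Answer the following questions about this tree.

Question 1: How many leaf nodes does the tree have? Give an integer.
Leaves (nodes with no children): A, C, D, E, G, H, M

Answer: 7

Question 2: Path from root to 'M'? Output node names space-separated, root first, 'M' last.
Walk down from root: K -> F -> L -> M

Answer: K F L M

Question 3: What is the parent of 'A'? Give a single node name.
Answer: K

Derivation:
Scan adjacency: A appears as child of K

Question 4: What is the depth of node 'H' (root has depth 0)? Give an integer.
Answer: 3

Derivation:
Path from root to H: K -> J -> B -> H
Depth = number of edges = 3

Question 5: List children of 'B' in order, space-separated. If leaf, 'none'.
Answer: H

Derivation:
Node B's children (from adjacency): H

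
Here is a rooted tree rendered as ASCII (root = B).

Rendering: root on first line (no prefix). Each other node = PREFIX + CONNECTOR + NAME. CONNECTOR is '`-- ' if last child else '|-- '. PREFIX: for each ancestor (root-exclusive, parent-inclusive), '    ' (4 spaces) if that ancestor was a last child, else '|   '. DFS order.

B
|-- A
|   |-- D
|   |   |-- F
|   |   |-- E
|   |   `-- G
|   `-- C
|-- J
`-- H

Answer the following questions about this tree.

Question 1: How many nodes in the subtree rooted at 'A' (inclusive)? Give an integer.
Subtree rooted at A contains: A, C, D, E, F, G
Count = 6

Answer: 6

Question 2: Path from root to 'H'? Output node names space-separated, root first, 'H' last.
Answer: B H

Derivation:
Walk down from root: B -> H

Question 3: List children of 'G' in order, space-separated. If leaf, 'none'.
Node G's children (from adjacency): (leaf)

Answer: none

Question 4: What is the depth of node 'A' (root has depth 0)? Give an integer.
Path from root to A: B -> A
Depth = number of edges = 1

Answer: 1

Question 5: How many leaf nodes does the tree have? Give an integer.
Answer: 6

Derivation:
Leaves (nodes with no children): C, E, F, G, H, J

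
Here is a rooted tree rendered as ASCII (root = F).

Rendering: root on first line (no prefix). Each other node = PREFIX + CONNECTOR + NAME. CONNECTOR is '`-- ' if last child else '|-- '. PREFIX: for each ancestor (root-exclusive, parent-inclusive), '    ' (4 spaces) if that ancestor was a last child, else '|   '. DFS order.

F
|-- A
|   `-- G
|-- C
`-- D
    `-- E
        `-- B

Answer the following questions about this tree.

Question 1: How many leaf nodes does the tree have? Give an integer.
Answer: 3

Derivation:
Leaves (nodes with no children): B, C, G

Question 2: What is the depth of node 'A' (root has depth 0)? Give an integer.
Path from root to A: F -> A
Depth = number of edges = 1

Answer: 1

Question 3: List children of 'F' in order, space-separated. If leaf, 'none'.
Answer: A C D

Derivation:
Node F's children (from adjacency): A, C, D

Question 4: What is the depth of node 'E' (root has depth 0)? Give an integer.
Answer: 2

Derivation:
Path from root to E: F -> D -> E
Depth = number of edges = 2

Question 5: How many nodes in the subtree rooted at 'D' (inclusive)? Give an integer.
Subtree rooted at D contains: B, D, E
Count = 3

Answer: 3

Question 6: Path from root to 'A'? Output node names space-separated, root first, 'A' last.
Walk down from root: F -> A

Answer: F A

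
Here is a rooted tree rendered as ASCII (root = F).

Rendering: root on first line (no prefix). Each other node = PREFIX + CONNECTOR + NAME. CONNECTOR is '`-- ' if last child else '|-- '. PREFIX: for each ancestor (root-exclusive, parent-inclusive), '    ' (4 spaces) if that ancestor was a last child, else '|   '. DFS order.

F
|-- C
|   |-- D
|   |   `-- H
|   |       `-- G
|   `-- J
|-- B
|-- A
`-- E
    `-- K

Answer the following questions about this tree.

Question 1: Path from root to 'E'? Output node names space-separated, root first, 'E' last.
Answer: F E

Derivation:
Walk down from root: F -> E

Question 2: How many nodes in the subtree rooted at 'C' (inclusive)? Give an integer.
Subtree rooted at C contains: C, D, G, H, J
Count = 5

Answer: 5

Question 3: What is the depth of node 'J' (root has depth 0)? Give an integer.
Answer: 2

Derivation:
Path from root to J: F -> C -> J
Depth = number of edges = 2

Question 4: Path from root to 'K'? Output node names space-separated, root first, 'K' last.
Answer: F E K

Derivation:
Walk down from root: F -> E -> K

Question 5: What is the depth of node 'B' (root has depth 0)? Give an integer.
Path from root to B: F -> B
Depth = number of edges = 1

Answer: 1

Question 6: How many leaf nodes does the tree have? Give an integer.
Leaves (nodes with no children): A, B, G, J, K

Answer: 5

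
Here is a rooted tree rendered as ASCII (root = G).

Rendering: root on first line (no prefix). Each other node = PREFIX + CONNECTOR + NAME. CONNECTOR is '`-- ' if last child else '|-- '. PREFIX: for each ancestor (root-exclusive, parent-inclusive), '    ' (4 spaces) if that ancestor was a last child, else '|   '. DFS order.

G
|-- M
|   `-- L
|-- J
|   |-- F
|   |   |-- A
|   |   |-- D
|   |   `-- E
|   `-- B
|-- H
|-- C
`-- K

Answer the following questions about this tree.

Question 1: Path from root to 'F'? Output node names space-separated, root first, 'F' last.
Walk down from root: G -> J -> F

Answer: G J F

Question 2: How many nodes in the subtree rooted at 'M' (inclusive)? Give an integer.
Subtree rooted at M contains: L, M
Count = 2

Answer: 2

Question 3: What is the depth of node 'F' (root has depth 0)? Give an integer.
Path from root to F: G -> J -> F
Depth = number of edges = 2

Answer: 2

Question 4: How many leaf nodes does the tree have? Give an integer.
Leaves (nodes with no children): A, B, C, D, E, H, K, L

Answer: 8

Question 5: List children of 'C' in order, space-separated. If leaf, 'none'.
Answer: none

Derivation:
Node C's children (from adjacency): (leaf)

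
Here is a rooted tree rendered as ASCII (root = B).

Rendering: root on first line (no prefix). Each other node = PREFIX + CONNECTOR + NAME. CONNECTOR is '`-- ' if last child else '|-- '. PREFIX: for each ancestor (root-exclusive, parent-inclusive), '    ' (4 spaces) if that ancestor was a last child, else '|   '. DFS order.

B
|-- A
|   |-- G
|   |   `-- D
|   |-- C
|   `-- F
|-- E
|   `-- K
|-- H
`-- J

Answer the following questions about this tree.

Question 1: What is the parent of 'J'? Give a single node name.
Scan adjacency: J appears as child of B

Answer: B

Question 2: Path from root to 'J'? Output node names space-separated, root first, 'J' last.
Answer: B J

Derivation:
Walk down from root: B -> J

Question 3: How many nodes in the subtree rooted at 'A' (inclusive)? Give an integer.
Answer: 5

Derivation:
Subtree rooted at A contains: A, C, D, F, G
Count = 5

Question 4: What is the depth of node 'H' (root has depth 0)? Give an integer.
Path from root to H: B -> H
Depth = number of edges = 1

Answer: 1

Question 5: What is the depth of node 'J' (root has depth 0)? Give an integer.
Answer: 1

Derivation:
Path from root to J: B -> J
Depth = number of edges = 1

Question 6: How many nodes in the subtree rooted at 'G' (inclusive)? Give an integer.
Subtree rooted at G contains: D, G
Count = 2

Answer: 2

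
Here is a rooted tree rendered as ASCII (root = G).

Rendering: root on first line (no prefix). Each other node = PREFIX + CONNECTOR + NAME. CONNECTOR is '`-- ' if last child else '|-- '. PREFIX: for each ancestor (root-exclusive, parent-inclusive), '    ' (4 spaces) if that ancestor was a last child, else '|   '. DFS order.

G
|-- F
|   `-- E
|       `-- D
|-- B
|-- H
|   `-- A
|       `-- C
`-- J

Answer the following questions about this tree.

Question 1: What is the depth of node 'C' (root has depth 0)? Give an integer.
Answer: 3

Derivation:
Path from root to C: G -> H -> A -> C
Depth = number of edges = 3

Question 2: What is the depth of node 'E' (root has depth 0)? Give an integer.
Path from root to E: G -> F -> E
Depth = number of edges = 2

Answer: 2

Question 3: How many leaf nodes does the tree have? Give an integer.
Leaves (nodes with no children): B, C, D, J

Answer: 4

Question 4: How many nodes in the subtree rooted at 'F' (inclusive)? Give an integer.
Answer: 3

Derivation:
Subtree rooted at F contains: D, E, F
Count = 3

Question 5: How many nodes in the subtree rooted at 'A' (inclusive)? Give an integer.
Answer: 2

Derivation:
Subtree rooted at A contains: A, C
Count = 2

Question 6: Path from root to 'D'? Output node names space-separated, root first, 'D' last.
Answer: G F E D

Derivation:
Walk down from root: G -> F -> E -> D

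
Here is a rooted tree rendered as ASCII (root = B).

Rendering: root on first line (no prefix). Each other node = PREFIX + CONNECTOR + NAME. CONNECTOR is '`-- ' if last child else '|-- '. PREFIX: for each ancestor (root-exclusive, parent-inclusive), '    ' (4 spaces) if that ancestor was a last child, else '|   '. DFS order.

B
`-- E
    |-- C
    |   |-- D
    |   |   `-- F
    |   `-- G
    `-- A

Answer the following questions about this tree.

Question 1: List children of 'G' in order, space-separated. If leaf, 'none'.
Answer: none

Derivation:
Node G's children (from adjacency): (leaf)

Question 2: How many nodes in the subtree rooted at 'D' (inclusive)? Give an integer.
Subtree rooted at D contains: D, F
Count = 2

Answer: 2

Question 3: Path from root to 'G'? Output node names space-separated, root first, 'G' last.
Answer: B E C G

Derivation:
Walk down from root: B -> E -> C -> G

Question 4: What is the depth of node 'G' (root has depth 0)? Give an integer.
Answer: 3

Derivation:
Path from root to G: B -> E -> C -> G
Depth = number of edges = 3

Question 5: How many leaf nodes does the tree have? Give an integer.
Answer: 3

Derivation:
Leaves (nodes with no children): A, F, G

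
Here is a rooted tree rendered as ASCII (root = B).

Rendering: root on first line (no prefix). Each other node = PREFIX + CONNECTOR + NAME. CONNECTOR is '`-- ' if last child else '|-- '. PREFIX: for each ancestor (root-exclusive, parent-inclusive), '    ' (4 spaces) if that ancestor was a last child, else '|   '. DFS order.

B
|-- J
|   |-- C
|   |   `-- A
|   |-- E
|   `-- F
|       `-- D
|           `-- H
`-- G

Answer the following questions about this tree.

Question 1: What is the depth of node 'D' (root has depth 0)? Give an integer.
Path from root to D: B -> J -> F -> D
Depth = number of edges = 3

Answer: 3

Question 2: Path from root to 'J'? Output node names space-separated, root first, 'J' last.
Answer: B J

Derivation:
Walk down from root: B -> J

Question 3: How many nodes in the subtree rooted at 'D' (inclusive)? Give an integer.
Answer: 2

Derivation:
Subtree rooted at D contains: D, H
Count = 2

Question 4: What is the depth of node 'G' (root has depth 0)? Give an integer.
Answer: 1

Derivation:
Path from root to G: B -> G
Depth = number of edges = 1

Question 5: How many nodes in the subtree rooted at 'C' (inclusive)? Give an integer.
Answer: 2

Derivation:
Subtree rooted at C contains: A, C
Count = 2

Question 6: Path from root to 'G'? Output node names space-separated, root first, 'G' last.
Walk down from root: B -> G

Answer: B G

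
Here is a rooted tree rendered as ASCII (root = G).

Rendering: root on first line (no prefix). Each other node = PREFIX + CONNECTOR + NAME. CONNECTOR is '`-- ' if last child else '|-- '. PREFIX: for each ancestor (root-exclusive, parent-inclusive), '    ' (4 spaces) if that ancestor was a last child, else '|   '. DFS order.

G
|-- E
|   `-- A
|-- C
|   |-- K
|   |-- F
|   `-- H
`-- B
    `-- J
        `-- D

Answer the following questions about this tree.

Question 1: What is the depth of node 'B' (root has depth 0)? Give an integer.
Answer: 1

Derivation:
Path from root to B: G -> B
Depth = number of edges = 1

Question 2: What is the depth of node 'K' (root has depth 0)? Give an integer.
Path from root to K: G -> C -> K
Depth = number of edges = 2

Answer: 2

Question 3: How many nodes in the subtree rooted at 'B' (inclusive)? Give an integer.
Answer: 3

Derivation:
Subtree rooted at B contains: B, D, J
Count = 3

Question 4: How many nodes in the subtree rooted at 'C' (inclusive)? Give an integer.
Subtree rooted at C contains: C, F, H, K
Count = 4

Answer: 4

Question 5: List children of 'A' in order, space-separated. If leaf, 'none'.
Node A's children (from adjacency): (leaf)

Answer: none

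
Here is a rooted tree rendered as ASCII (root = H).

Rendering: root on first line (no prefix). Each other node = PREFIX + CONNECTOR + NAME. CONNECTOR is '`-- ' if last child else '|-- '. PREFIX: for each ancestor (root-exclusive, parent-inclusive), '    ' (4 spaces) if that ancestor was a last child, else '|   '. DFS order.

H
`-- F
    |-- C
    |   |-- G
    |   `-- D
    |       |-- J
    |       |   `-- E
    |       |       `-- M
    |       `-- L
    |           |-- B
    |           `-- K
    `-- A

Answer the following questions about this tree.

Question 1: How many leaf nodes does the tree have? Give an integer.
Leaves (nodes with no children): A, B, G, K, M

Answer: 5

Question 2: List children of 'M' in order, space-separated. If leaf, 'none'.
Node M's children (from adjacency): (leaf)

Answer: none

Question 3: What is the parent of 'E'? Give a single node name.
Answer: J

Derivation:
Scan adjacency: E appears as child of J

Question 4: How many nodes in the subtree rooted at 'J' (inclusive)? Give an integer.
Subtree rooted at J contains: E, J, M
Count = 3

Answer: 3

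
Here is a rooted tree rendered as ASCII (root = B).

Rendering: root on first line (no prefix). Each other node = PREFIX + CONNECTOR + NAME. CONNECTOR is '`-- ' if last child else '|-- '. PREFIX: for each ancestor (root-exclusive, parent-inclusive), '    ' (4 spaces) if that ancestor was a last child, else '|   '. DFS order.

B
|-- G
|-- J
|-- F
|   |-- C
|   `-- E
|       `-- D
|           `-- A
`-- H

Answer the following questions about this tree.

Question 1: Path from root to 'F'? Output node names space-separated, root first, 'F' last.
Walk down from root: B -> F

Answer: B F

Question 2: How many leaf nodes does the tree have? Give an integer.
Leaves (nodes with no children): A, C, G, H, J

Answer: 5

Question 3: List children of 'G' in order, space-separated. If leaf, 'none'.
Node G's children (from adjacency): (leaf)

Answer: none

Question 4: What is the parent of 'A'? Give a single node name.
Scan adjacency: A appears as child of D

Answer: D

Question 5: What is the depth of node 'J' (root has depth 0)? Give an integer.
Path from root to J: B -> J
Depth = number of edges = 1

Answer: 1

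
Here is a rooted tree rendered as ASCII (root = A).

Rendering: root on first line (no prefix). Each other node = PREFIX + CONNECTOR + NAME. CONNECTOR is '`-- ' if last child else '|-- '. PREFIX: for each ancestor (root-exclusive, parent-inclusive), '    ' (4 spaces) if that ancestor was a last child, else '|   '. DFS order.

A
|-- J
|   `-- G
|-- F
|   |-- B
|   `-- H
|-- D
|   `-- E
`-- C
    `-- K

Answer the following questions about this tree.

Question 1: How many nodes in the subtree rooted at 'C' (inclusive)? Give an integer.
Answer: 2

Derivation:
Subtree rooted at C contains: C, K
Count = 2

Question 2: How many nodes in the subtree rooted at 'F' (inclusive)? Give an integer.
Answer: 3

Derivation:
Subtree rooted at F contains: B, F, H
Count = 3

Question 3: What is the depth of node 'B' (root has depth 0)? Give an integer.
Answer: 2

Derivation:
Path from root to B: A -> F -> B
Depth = number of edges = 2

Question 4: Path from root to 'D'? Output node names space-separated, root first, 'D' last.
Answer: A D

Derivation:
Walk down from root: A -> D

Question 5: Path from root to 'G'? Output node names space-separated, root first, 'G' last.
Walk down from root: A -> J -> G

Answer: A J G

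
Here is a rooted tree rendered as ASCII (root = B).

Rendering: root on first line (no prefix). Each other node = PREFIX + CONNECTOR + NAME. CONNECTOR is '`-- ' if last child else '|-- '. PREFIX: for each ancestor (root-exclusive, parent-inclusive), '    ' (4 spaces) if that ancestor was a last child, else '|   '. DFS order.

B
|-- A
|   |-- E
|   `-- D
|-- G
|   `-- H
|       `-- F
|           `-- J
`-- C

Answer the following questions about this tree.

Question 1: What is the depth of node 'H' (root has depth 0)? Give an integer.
Answer: 2

Derivation:
Path from root to H: B -> G -> H
Depth = number of edges = 2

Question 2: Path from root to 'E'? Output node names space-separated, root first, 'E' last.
Answer: B A E

Derivation:
Walk down from root: B -> A -> E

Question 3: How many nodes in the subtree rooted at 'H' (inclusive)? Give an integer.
Answer: 3

Derivation:
Subtree rooted at H contains: F, H, J
Count = 3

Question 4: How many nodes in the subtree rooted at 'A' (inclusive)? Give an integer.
Answer: 3

Derivation:
Subtree rooted at A contains: A, D, E
Count = 3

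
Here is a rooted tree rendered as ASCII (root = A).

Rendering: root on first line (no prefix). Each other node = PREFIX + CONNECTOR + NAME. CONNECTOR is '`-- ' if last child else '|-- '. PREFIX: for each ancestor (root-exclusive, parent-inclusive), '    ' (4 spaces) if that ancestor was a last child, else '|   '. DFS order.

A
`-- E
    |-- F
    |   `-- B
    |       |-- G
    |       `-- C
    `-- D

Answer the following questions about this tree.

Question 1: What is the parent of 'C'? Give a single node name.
Answer: B

Derivation:
Scan adjacency: C appears as child of B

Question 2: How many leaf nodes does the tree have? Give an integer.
Answer: 3

Derivation:
Leaves (nodes with no children): C, D, G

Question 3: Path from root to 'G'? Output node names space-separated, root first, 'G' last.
Walk down from root: A -> E -> F -> B -> G

Answer: A E F B G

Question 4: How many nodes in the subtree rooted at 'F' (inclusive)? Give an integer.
Subtree rooted at F contains: B, C, F, G
Count = 4

Answer: 4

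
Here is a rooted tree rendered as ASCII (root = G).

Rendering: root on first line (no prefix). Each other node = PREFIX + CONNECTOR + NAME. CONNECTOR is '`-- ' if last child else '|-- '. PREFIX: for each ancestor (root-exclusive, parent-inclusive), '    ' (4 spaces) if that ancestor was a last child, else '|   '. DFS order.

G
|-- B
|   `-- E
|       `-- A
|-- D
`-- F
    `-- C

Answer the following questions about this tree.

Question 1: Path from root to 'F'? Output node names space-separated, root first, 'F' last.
Answer: G F

Derivation:
Walk down from root: G -> F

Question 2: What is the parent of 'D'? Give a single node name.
Answer: G

Derivation:
Scan adjacency: D appears as child of G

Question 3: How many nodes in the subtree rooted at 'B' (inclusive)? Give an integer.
Answer: 3

Derivation:
Subtree rooted at B contains: A, B, E
Count = 3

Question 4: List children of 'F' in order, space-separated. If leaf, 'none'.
Node F's children (from adjacency): C

Answer: C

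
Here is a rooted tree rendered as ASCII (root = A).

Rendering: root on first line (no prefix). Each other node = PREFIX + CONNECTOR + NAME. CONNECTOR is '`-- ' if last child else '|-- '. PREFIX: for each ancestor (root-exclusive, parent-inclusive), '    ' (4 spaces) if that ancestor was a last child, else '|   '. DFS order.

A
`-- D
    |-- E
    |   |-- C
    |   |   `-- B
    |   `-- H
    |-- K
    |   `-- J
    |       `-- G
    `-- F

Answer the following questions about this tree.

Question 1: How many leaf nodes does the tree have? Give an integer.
Answer: 4

Derivation:
Leaves (nodes with no children): B, F, G, H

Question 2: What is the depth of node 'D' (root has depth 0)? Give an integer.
Answer: 1

Derivation:
Path from root to D: A -> D
Depth = number of edges = 1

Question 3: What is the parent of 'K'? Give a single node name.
Answer: D

Derivation:
Scan adjacency: K appears as child of D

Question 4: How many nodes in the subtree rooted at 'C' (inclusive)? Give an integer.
Answer: 2

Derivation:
Subtree rooted at C contains: B, C
Count = 2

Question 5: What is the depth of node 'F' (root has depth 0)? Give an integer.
Path from root to F: A -> D -> F
Depth = number of edges = 2

Answer: 2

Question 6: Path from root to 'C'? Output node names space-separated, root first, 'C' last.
Answer: A D E C

Derivation:
Walk down from root: A -> D -> E -> C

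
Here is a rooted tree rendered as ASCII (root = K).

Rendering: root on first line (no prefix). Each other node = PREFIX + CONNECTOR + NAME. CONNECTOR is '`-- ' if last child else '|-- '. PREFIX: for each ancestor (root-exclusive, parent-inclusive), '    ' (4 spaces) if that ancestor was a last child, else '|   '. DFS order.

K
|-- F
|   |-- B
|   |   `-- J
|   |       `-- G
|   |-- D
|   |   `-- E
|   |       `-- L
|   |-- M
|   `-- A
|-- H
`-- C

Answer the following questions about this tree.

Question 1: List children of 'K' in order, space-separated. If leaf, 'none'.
Answer: F H C

Derivation:
Node K's children (from adjacency): F, H, C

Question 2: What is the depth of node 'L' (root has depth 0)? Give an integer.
Answer: 4

Derivation:
Path from root to L: K -> F -> D -> E -> L
Depth = number of edges = 4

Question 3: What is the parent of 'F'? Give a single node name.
Answer: K

Derivation:
Scan adjacency: F appears as child of K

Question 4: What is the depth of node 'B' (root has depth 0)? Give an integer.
Path from root to B: K -> F -> B
Depth = number of edges = 2

Answer: 2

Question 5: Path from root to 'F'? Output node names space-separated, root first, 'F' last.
Answer: K F

Derivation:
Walk down from root: K -> F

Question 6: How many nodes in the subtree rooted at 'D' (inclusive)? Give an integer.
Answer: 3

Derivation:
Subtree rooted at D contains: D, E, L
Count = 3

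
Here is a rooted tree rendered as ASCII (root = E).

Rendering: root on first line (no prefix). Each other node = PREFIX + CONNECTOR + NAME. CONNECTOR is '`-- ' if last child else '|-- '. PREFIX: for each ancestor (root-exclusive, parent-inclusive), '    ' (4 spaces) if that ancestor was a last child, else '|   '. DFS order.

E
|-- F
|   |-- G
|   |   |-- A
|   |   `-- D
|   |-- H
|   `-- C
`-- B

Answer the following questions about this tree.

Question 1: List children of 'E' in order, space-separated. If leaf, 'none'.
Node E's children (from adjacency): F, B

Answer: F B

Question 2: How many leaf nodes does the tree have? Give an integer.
Answer: 5

Derivation:
Leaves (nodes with no children): A, B, C, D, H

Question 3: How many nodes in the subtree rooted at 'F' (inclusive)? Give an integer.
Subtree rooted at F contains: A, C, D, F, G, H
Count = 6

Answer: 6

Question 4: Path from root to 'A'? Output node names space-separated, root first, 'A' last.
Walk down from root: E -> F -> G -> A

Answer: E F G A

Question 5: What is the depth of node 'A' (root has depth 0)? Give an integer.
Path from root to A: E -> F -> G -> A
Depth = number of edges = 3

Answer: 3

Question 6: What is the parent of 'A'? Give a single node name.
Answer: G

Derivation:
Scan adjacency: A appears as child of G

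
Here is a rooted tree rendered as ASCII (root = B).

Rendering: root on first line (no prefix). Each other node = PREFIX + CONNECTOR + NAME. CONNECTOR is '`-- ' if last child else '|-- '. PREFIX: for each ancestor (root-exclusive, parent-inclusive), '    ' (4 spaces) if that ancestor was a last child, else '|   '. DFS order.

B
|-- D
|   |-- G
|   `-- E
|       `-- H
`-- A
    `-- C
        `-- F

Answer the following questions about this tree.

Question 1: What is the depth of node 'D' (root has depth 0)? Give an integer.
Answer: 1

Derivation:
Path from root to D: B -> D
Depth = number of edges = 1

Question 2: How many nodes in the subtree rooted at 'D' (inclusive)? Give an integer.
Answer: 4

Derivation:
Subtree rooted at D contains: D, E, G, H
Count = 4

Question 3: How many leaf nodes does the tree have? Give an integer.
Answer: 3

Derivation:
Leaves (nodes with no children): F, G, H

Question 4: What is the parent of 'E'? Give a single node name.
Scan adjacency: E appears as child of D

Answer: D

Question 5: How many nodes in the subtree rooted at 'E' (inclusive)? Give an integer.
Answer: 2

Derivation:
Subtree rooted at E contains: E, H
Count = 2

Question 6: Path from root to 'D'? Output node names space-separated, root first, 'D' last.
Answer: B D

Derivation:
Walk down from root: B -> D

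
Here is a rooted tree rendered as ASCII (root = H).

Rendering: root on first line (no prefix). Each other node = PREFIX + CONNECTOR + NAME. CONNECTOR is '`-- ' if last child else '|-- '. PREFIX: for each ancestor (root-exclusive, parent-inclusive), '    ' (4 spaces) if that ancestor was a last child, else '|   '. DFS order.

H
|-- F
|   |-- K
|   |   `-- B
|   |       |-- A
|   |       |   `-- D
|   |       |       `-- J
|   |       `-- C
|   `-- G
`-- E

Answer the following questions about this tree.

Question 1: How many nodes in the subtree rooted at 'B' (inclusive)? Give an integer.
Subtree rooted at B contains: A, B, C, D, J
Count = 5

Answer: 5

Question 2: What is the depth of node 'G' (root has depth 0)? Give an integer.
Path from root to G: H -> F -> G
Depth = number of edges = 2

Answer: 2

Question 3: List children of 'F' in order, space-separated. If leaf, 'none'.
Answer: K G

Derivation:
Node F's children (from adjacency): K, G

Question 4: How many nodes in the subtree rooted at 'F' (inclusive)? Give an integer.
Subtree rooted at F contains: A, B, C, D, F, G, J, K
Count = 8

Answer: 8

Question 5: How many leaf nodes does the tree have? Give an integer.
Leaves (nodes with no children): C, E, G, J

Answer: 4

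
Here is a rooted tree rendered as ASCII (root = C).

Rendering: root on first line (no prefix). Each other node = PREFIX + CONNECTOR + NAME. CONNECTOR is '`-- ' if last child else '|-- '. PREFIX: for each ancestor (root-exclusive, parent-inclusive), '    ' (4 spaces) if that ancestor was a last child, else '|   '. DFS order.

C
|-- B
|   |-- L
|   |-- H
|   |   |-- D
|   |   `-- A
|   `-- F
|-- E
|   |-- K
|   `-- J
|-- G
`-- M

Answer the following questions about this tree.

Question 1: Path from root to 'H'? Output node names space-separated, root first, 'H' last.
Answer: C B H

Derivation:
Walk down from root: C -> B -> H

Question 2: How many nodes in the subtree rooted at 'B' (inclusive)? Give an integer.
Answer: 6

Derivation:
Subtree rooted at B contains: A, B, D, F, H, L
Count = 6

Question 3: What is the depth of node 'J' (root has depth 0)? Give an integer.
Answer: 2

Derivation:
Path from root to J: C -> E -> J
Depth = number of edges = 2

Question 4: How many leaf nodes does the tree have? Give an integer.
Leaves (nodes with no children): A, D, F, G, J, K, L, M

Answer: 8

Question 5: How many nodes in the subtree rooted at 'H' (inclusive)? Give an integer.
Answer: 3

Derivation:
Subtree rooted at H contains: A, D, H
Count = 3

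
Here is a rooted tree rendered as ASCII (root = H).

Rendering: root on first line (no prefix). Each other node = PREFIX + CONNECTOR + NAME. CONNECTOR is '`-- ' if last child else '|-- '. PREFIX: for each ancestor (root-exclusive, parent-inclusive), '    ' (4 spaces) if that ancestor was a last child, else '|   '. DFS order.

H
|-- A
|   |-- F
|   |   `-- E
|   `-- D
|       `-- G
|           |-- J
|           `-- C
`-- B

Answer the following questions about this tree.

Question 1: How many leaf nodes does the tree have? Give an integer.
Leaves (nodes with no children): B, C, E, J

Answer: 4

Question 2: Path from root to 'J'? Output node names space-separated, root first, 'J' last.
Walk down from root: H -> A -> D -> G -> J

Answer: H A D G J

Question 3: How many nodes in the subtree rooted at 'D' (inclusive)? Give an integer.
Subtree rooted at D contains: C, D, G, J
Count = 4

Answer: 4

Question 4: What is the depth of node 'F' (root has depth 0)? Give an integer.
Answer: 2

Derivation:
Path from root to F: H -> A -> F
Depth = number of edges = 2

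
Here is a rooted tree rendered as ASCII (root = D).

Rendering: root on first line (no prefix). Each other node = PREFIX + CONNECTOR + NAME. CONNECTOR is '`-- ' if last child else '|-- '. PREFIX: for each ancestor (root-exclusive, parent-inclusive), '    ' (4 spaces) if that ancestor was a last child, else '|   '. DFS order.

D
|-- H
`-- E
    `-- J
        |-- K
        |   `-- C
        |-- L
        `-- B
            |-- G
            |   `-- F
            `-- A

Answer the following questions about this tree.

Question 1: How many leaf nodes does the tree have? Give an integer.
Leaves (nodes with no children): A, C, F, H, L

Answer: 5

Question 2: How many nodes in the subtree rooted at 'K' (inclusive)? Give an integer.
Answer: 2

Derivation:
Subtree rooted at K contains: C, K
Count = 2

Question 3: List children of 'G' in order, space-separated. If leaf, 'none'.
Node G's children (from adjacency): F

Answer: F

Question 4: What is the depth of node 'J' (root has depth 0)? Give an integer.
Answer: 2

Derivation:
Path from root to J: D -> E -> J
Depth = number of edges = 2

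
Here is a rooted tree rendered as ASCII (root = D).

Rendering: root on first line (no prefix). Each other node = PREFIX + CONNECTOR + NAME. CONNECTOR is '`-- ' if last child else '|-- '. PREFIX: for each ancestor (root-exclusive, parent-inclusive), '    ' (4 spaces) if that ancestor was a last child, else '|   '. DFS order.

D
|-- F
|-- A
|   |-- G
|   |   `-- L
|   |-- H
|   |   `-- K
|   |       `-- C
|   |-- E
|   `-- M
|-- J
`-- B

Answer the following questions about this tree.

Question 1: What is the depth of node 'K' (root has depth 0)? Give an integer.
Path from root to K: D -> A -> H -> K
Depth = number of edges = 3

Answer: 3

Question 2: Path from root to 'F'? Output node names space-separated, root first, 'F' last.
Answer: D F

Derivation:
Walk down from root: D -> F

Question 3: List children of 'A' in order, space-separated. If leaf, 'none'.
Node A's children (from adjacency): G, H, E, M

Answer: G H E M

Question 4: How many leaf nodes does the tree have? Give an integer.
Leaves (nodes with no children): B, C, E, F, J, L, M

Answer: 7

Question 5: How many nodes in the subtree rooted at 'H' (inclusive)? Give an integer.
Answer: 3

Derivation:
Subtree rooted at H contains: C, H, K
Count = 3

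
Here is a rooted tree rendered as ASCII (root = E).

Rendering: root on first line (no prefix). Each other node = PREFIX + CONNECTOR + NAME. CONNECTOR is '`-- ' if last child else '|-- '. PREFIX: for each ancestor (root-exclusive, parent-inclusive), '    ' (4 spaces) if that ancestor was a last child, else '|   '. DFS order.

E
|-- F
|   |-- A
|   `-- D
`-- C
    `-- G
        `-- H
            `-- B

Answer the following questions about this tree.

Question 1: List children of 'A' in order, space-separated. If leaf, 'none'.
Answer: none

Derivation:
Node A's children (from adjacency): (leaf)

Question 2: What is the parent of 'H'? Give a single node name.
Answer: G

Derivation:
Scan adjacency: H appears as child of G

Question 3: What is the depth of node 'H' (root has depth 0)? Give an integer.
Path from root to H: E -> C -> G -> H
Depth = number of edges = 3

Answer: 3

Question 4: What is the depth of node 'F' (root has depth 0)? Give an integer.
Answer: 1

Derivation:
Path from root to F: E -> F
Depth = number of edges = 1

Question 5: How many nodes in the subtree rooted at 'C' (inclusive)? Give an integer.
Answer: 4

Derivation:
Subtree rooted at C contains: B, C, G, H
Count = 4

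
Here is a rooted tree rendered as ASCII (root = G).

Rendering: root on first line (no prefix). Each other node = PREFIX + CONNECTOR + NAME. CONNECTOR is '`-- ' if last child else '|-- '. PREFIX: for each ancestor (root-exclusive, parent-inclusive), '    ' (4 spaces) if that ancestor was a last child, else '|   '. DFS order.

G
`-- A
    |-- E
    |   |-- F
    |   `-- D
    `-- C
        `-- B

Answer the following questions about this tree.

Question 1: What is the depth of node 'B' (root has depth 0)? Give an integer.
Path from root to B: G -> A -> C -> B
Depth = number of edges = 3

Answer: 3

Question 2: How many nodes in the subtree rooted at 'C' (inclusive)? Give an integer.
Subtree rooted at C contains: B, C
Count = 2

Answer: 2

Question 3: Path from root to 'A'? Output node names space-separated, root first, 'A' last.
Walk down from root: G -> A

Answer: G A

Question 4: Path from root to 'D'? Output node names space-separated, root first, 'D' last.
Walk down from root: G -> A -> E -> D

Answer: G A E D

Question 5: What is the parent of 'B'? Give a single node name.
Answer: C

Derivation:
Scan adjacency: B appears as child of C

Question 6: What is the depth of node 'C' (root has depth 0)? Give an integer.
Answer: 2

Derivation:
Path from root to C: G -> A -> C
Depth = number of edges = 2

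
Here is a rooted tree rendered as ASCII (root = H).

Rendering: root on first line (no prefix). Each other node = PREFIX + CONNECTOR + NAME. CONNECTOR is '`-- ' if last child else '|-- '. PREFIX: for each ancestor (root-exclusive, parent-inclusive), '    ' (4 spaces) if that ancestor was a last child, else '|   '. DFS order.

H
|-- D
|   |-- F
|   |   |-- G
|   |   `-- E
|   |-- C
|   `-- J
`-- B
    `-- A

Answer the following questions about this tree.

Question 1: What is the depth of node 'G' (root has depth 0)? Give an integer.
Path from root to G: H -> D -> F -> G
Depth = number of edges = 3

Answer: 3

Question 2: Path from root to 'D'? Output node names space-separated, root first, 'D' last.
Walk down from root: H -> D

Answer: H D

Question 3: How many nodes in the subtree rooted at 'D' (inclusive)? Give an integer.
Answer: 6

Derivation:
Subtree rooted at D contains: C, D, E, F, G, J
Count = 6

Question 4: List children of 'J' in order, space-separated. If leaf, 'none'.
Answer: none

Derivation:
Node J's children (from adjacency): (leaf)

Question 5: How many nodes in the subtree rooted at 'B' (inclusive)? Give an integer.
Answer: 2

Derivation:
Subtree rooted at B contains: A, B
Count = 2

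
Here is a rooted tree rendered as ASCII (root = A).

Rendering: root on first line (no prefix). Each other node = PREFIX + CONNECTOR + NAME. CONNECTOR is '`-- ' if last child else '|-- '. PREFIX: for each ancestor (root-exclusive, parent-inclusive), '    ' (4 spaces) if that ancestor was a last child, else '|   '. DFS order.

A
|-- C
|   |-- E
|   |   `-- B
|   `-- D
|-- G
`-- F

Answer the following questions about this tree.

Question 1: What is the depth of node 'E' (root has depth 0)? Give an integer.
Path from root to E: A -> C -> E
Depth = number of edges = 2

Answer: 2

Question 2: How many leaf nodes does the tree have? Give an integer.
Leaves (nodes with no children): B, D, F, G

Answer: 4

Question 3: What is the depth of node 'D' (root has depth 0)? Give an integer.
Path from root to D: A -> C -> D
Depth = number of edges = 2

Answer: 2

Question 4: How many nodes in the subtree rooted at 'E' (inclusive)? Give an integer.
Answer: 2

Derivation:
Subtree rooted at E contains: B, E
Count = 2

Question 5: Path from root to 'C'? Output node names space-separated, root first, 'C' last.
Answer: A C

Derivation:
Walk down from root: A -> C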